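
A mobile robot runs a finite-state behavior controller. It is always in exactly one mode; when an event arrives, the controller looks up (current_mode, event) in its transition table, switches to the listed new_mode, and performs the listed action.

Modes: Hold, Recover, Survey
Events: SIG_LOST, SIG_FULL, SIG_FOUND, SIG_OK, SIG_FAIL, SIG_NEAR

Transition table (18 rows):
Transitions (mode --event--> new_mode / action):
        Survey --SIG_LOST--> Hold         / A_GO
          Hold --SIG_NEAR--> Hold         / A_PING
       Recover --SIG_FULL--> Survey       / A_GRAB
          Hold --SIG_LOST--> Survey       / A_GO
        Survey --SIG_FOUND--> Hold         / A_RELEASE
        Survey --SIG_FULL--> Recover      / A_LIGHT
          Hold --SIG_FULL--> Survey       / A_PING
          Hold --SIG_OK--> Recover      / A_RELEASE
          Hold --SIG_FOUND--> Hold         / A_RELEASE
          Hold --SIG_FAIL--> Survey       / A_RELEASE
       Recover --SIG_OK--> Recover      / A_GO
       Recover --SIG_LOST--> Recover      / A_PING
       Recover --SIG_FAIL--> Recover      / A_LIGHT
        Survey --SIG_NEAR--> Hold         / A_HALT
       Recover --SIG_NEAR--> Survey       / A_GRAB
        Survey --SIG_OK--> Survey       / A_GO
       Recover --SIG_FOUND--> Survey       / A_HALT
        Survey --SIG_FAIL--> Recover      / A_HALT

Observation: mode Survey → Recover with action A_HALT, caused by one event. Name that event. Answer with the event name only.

SIG_FAIL

try SIG_LOST: (Survey, SIG_LOST) → (Hold, A_GO)
try SIG_FULL: (Survey, SIG_FULL) → (Recover, A_LIGHT)
try SIG_FOUND: (Survey, SIG_FOUND) → (Hold, A_RELEASE)
try SIG_OK: (Survey, SIG_OK) → (Survey, A_GO)
try SIG_FAIL: (Survey, SIG_FAIL) → (Recover, A_HALT)  ← matches
try SIG_NEAR: (Survey, SIG_NEAR) → (Hold, A_HALT)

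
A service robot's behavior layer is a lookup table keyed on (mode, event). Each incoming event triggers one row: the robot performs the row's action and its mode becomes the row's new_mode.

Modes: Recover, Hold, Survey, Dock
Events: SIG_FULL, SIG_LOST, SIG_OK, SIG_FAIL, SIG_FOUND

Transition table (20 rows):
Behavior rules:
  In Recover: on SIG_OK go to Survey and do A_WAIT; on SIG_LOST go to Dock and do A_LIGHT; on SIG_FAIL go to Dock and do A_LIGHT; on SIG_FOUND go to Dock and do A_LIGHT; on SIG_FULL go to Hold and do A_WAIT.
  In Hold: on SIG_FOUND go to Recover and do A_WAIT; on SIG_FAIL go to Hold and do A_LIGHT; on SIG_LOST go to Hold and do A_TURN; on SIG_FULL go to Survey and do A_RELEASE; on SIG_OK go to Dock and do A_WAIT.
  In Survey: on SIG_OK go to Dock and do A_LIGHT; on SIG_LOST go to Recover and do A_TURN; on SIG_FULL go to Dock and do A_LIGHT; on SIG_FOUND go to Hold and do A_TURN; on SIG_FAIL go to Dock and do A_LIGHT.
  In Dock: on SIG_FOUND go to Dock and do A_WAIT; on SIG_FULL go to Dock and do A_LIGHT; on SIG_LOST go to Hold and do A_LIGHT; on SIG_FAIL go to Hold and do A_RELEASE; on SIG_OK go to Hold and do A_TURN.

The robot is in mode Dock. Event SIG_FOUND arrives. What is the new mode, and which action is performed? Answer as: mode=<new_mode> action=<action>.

mode=Dock action=A_WAIT

current mode = Dock; filter table to that mode:
  (Dock, SIG_FOUND) → (Dock, A_WAIT)  ← event matches
  (Dock, SIG_FULL) → (Dock, A_LIGHT)
  (Dock, SIG_LOST) → (Hold, A_LIGHT)
  (Dock, SIG_FAIL) → (Hold, A_RELEASE)
  (Dock, SIG_OK) → (Hold, A_TURN)
event = SIG_FOUND selects (Dock, A_WAIT)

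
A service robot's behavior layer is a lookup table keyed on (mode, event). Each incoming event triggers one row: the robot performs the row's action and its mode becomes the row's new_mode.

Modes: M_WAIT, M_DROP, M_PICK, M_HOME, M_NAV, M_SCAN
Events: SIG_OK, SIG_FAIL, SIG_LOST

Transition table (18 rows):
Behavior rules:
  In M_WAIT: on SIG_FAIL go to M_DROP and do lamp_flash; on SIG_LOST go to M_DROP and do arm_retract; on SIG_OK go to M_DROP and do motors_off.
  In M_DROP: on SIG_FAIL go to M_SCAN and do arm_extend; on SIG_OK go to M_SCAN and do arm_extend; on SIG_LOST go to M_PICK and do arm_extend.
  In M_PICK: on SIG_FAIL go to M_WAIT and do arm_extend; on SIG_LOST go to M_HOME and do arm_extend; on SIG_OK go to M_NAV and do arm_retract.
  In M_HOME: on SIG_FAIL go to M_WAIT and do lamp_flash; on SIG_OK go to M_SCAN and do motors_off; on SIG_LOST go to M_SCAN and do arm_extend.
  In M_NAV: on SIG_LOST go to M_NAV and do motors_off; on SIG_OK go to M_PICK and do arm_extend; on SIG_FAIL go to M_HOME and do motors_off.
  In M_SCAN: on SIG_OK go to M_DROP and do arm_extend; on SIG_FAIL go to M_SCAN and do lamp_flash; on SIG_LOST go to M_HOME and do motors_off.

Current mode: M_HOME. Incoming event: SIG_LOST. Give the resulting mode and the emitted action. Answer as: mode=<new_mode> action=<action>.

mode=M_SCAN action=arm_extend

current mode = M_HOME; filter table to that mode:
  (M_HOME, SIG_FAIL) → (M_WAIT, lamp_flash)
  (M_HOME, SIG_OK) → (M_SCAN, motors_off)
  (M_HOME, SIG_LOST) → (M_SCAN, arm_extend)  ← event matches
event = SIG_LOST selects (M_SCAN, arm_extend)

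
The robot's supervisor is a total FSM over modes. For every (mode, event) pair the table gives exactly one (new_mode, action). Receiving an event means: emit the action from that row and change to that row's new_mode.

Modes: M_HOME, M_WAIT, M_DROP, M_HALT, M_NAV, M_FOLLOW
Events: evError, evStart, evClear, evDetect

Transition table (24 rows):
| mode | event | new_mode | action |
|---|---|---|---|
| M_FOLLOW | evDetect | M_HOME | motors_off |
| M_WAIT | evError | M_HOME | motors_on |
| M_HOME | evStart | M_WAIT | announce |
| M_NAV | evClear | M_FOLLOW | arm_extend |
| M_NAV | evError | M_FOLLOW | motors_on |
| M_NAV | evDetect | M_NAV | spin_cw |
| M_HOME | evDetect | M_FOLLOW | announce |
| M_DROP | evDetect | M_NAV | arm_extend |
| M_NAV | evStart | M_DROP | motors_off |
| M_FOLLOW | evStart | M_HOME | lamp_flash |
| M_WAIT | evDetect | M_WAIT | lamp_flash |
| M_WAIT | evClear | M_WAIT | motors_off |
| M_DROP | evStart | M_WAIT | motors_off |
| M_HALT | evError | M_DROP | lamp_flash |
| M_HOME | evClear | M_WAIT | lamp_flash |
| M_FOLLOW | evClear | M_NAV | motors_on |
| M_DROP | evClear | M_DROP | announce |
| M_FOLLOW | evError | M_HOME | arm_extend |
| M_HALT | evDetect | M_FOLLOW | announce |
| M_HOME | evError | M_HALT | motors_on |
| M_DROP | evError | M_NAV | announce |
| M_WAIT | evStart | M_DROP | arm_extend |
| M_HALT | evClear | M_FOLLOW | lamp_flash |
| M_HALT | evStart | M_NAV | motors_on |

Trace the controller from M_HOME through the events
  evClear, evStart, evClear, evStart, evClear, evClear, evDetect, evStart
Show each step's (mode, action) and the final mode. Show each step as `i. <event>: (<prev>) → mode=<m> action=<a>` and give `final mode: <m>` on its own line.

1. evClear: (M_HOME) → mode=M_WAIT action=lamp_flash
2. evStart: (M_WAIT) → mode=M_DROP action=arm_extend
3. evClear: (M_DROP) → mode=M_DROP action=announce
4. evStart: (M_DROP) → mode=M_WAIT action=motors_off
5. evClear: (M_WAIT) → mode=M_WAIT action=motors_off
6. evClear: (M_WAIT) → mode=M_WAIT action=motors_off
7. evDetect: (M_WAIT) → mode=M_WAIT action=lamp_flash
8. evStart: (M_WAIT) → mode=M_DROP action=arm_extend

final mode: M_DROP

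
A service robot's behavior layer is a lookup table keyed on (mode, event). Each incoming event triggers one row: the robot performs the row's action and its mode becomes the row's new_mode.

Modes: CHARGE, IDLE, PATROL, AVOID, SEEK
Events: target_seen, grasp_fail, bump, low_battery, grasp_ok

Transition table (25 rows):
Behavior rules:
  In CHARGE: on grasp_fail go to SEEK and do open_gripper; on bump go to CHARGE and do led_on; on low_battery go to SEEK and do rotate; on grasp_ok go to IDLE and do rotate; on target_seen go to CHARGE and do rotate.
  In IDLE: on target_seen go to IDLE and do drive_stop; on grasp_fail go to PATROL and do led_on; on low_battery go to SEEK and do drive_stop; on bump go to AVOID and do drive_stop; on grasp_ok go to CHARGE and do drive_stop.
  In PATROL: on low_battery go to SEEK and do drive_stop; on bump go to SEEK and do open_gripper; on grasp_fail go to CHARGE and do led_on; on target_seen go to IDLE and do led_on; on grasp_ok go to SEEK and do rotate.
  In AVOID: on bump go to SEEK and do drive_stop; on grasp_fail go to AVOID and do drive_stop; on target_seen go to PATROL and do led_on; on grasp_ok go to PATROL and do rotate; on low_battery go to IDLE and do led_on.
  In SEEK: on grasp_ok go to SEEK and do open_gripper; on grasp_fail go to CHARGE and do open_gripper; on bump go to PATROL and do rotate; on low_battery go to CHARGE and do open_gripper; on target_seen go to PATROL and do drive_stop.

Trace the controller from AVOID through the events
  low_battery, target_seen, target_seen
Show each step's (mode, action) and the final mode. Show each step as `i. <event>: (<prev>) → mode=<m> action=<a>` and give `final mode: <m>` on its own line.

final mode: IDLE

1. low_battery: (AVOID) → mode=IDLE action=led_on
2. target_seen: (IDLE) → mode=IDLE action=drive_stop
3. target_seen: (IDLE) → mode=IDLE action=drive_stop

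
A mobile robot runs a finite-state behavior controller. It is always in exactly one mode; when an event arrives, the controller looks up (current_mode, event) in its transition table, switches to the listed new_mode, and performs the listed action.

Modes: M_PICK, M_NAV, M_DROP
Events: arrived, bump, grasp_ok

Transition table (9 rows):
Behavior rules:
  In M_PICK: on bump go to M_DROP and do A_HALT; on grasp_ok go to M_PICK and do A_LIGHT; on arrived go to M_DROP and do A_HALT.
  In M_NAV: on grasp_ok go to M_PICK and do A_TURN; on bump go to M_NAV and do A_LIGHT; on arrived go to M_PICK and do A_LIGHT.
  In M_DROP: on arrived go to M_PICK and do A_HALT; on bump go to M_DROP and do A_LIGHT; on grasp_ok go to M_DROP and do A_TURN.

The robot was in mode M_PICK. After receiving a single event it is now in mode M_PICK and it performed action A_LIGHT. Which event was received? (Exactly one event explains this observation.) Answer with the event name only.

try arrived: (M_PICK, arrived) → (M_DROP, A_HALT)
try bump: (M_PICK, bump) → (M_DROP, A_HALT)
try grasp_ok: (M_PICK, grasp_ok) → (M_PICK, A_LIGHT)  ← matches

grasp_ok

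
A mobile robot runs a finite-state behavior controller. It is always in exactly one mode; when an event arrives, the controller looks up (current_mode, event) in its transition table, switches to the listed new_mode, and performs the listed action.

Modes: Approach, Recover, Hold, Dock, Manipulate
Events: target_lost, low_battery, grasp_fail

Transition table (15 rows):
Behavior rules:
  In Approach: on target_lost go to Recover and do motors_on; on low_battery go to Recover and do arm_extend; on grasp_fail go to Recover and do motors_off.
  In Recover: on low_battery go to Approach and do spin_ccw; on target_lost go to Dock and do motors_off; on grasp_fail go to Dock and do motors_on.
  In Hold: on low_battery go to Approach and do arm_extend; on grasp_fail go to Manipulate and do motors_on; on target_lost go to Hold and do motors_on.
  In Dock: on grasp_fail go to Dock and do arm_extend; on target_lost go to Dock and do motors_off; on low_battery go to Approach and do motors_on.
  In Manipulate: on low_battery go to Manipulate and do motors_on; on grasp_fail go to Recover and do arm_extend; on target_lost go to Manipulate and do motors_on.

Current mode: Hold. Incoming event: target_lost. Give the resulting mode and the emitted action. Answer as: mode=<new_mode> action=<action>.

current mode = Hold; filter table to that mode:
  (Hold, low_battery) → (Approach, arm_extend)
  (Hold, grasp_fail) → (Manipulate, motors_on)
  (Hold, target_lost) → (Hold, motors_on)  ← event matches
event = target_lost selects (Hold, motors_on)

mode=Hold action=motors_on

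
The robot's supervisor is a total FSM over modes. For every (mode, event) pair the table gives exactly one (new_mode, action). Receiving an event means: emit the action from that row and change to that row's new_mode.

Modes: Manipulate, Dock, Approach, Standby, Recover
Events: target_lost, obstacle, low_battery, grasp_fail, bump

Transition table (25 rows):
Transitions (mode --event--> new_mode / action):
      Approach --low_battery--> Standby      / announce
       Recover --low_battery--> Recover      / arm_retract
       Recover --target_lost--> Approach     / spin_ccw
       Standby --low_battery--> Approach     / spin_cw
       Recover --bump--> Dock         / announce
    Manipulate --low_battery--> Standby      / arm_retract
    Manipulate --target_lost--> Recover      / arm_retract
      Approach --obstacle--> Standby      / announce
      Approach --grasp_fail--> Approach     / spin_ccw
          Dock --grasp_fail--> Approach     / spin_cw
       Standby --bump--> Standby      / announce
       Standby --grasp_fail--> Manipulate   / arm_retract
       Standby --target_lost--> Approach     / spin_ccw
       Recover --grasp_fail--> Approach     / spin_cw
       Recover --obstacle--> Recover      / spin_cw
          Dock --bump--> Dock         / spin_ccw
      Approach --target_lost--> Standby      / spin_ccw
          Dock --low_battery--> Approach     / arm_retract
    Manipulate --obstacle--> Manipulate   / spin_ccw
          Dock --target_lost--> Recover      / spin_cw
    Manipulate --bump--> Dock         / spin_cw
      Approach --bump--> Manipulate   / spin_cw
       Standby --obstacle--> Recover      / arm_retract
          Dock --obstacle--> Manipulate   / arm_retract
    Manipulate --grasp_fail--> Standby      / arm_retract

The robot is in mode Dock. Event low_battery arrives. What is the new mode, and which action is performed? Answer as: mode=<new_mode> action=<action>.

current mode = Dock; filter table to that mode:
  (Dock, grasp_fail) → (Approach, spin_cw)
  (Dock, bump) → (Dock, spin_ccw)
  (Dock, low_battery) → (Approach, arm_retract)  ← event matches
  (Dock, target_lost) → (Recover, spin_cw)
  (Dock, obstacle) → (Manipulate, arm_retract)
event = low_battery selects (Approach, arm_retract)

mode=Approach action=arm_retract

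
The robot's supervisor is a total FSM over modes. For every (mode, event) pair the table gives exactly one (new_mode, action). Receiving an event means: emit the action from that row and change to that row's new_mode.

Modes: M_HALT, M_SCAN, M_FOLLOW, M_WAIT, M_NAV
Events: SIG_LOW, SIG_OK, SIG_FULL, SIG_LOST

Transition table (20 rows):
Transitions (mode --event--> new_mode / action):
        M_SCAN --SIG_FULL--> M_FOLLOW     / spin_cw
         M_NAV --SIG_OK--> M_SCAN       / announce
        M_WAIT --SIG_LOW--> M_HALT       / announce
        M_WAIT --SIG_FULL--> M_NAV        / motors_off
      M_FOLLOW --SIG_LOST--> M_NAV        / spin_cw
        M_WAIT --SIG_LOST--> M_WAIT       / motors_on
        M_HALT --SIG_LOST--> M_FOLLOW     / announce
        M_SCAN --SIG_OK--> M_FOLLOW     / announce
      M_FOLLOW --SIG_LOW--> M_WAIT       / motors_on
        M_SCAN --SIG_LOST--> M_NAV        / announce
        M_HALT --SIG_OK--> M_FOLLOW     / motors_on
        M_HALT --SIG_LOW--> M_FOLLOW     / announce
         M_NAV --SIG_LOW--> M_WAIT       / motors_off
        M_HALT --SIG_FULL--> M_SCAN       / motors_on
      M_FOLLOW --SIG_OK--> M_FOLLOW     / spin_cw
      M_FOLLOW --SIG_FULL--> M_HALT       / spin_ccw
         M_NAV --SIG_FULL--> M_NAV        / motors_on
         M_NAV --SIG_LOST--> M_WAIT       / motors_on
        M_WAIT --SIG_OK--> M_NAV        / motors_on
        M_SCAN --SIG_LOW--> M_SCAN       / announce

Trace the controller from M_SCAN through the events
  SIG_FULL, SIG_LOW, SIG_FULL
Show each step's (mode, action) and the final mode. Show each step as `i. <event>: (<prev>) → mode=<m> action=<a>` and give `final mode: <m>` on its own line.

1. SIG_FULL: (M_SCAN) → mode=M_FOLLOW action=spin_cw
2. SIG_LOW: (M_FOLLOW) → mode=M_WAIT action=motors_on
3. SIG_FULL: (M_WAIT) → mode=M_NAV action=motors_off

final mode: M_NAV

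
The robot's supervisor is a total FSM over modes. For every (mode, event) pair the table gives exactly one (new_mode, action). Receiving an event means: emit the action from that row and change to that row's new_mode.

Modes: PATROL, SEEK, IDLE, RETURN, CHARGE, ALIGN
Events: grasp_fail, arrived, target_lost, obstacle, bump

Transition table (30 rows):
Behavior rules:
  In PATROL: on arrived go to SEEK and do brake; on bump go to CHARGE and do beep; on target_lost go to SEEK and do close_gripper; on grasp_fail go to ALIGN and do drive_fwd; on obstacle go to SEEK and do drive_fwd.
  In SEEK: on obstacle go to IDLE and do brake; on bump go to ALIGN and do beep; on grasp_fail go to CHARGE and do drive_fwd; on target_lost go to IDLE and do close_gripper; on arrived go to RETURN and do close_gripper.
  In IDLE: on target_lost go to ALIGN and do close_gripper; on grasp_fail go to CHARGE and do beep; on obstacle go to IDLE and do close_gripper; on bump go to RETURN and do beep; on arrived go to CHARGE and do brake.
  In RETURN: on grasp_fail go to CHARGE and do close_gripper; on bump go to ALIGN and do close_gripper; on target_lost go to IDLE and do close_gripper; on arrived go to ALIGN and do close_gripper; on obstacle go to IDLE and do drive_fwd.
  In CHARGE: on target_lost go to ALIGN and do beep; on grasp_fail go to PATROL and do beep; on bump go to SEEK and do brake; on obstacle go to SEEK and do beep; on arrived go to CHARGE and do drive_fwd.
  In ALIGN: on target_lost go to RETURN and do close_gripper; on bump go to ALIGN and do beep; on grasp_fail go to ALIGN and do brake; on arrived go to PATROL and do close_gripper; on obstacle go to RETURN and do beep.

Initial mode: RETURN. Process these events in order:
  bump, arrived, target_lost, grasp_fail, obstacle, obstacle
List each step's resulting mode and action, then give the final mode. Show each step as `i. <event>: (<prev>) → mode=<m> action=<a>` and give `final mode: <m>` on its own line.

final mode: IDLE

1. bump: (RETURN) → mode=ALIGN action=close_gripper
2. arrived: (ALIGN) → mode=PATROL action=close_gripper
3. target_lost: (PATROL) → mode=SEEK action=close_gripper
4. grasp_fail: (SEEK) → mode=CHARGE action=drive_fwd
5. obstacle: (CHARGE) → mode=SEEK action=beep
6. obstacle: (SEEK) → mode=IDLE action=brake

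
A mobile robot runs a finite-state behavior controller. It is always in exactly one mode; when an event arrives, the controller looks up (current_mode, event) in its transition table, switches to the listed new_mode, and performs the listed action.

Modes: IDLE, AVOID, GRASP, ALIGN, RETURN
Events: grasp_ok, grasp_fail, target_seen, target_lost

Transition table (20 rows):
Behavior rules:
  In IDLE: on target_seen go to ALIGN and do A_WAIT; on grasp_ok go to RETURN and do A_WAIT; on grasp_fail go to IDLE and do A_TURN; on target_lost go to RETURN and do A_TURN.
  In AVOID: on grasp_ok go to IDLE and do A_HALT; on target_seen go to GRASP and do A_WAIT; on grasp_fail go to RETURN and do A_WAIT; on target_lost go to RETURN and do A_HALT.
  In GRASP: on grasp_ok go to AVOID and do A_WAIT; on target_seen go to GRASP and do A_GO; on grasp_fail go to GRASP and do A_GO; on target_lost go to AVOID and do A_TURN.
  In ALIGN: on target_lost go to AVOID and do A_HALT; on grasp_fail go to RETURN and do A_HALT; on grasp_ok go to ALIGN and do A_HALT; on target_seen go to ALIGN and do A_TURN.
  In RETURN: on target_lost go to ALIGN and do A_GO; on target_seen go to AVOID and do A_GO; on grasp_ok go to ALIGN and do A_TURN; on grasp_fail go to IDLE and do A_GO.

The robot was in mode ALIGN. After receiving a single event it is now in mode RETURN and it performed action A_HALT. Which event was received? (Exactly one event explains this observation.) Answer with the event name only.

grasp_fail

try grasp_ok: (ALIGN, grasp_ok) → (ALIGN, A_HALT)
try grasp_fail: (ALIGN, grasp_fail) → (RETURN, A_HALT)  ← matches
try target_seen: (ALIGN, target_seen) → (ALIGN, A_TURN)
try target_lost: (ALIGN, target_lost) → (AVOID, A_HALT)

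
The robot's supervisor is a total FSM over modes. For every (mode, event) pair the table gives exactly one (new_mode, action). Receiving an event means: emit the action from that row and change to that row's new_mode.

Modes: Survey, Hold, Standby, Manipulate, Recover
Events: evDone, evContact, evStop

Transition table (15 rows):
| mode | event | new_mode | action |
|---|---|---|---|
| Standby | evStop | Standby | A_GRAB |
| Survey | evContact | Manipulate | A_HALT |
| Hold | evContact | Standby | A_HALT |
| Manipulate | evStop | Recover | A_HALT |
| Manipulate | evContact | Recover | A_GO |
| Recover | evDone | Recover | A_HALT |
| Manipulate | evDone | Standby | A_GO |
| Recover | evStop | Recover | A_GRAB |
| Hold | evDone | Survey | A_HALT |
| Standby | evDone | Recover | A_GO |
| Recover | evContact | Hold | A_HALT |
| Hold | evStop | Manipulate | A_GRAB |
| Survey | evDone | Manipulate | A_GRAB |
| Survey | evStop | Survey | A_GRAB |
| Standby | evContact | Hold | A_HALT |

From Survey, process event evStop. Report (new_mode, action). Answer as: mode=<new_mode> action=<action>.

mode=Survey action=A_GRAB

current mode = Survey; filter table to that mode:
  (Survey, evContact) → (Manipulate, A_HALT)
  (Survey, evDone) → (Manipulate, A_GRAB)
  (Survey, evStop) → (Survey, A_GRAB)  ← event matches
event = evStop selects (Survey, A_GRAB)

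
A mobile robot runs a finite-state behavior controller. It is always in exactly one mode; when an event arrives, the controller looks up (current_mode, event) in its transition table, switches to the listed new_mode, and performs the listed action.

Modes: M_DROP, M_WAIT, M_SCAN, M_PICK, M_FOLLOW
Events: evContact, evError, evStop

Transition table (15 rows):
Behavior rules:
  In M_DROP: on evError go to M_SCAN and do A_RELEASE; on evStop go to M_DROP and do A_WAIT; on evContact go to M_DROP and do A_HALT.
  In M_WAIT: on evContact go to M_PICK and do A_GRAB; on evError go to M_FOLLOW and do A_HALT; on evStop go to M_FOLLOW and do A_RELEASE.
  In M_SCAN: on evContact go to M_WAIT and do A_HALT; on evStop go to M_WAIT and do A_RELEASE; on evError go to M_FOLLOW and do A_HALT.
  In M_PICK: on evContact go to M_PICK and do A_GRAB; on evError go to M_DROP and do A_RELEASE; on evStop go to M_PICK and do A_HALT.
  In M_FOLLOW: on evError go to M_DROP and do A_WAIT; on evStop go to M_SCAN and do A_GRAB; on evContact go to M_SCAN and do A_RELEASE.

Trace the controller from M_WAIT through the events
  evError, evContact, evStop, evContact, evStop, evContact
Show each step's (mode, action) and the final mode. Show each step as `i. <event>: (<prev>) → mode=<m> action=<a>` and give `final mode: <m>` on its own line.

final mode: M_PICK

1. evError: (M_WAIT) → mode=M_FOLLOW action=A_HALT
2. evContact: (M_FOLLOW) → mode=M_SCAN action=A_RELEASE
3. evStop: (M_SCAN) → mode=M_WAIT action=A_RELEASE
4. evContact: (M_WAIT) → mode=M_PICK action=A_GRAB
5. evStop: (M_PICK) → mode=M_PICK action=A_HALT
6. evContact: (M_PICK) → mode=M_PICK action=A_GRAB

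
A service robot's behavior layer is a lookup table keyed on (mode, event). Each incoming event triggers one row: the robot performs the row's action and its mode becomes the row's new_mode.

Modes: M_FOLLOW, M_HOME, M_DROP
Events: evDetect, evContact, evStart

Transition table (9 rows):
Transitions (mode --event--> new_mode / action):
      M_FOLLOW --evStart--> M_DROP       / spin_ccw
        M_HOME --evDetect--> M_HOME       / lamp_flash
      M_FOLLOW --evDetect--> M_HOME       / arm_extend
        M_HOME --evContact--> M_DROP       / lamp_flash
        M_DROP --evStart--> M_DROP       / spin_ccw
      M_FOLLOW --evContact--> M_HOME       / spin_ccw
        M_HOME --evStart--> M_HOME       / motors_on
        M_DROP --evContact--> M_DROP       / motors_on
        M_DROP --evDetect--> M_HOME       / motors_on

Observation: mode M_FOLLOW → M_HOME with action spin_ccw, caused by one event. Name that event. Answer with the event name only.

try evDetect: (M_FOLLOW, evDetect) → (M_HOME, arm_extend)
try evContact: (M_FOLLOW, evContact) → (M_HOME, spin_ccw)  ← matches
try evStart: (M_FOLLOW, evStart) → (M_DROP, spin_ccw)

evContact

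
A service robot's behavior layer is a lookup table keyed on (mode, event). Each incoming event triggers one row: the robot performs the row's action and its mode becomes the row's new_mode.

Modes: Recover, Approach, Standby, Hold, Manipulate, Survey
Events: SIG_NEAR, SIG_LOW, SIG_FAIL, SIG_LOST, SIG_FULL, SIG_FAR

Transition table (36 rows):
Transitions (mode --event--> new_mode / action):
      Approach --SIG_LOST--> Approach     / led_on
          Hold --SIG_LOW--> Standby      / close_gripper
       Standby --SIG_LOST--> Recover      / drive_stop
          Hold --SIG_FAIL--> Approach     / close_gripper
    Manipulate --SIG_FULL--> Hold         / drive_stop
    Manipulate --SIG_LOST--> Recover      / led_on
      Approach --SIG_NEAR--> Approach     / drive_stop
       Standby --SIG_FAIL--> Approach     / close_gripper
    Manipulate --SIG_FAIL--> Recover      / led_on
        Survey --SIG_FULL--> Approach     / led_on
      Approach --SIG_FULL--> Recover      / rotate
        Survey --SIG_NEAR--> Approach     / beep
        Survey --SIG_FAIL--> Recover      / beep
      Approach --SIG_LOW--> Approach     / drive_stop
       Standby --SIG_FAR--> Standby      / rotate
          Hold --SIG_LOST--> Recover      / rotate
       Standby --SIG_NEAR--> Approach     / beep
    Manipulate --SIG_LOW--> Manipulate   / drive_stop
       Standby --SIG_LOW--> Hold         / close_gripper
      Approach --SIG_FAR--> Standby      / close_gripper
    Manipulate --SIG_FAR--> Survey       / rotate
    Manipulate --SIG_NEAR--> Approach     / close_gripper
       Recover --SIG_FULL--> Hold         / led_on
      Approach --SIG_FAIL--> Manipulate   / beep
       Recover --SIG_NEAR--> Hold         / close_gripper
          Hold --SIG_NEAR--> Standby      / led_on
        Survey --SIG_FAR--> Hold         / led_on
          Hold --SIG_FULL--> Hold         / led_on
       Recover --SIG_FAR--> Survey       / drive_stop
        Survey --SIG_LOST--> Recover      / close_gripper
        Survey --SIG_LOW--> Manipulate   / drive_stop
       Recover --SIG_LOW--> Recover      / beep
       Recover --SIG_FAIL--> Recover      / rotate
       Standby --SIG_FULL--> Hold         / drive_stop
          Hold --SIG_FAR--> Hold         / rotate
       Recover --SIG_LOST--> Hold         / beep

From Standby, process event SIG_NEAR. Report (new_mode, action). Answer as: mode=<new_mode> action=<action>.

current mode = Standby; filter table to that mode:
  (Standby, SIG_LOST) → (Recover, drive_stop)
  (Standby, SIG_FAIL) → (Approach, close_gripper)
  (Standby, SIG_FAR) → (Standby, rotate)
  (Standby, SIG_NEAR) → (Approach, beep)  ← event matches
  (Standby, SIG_LOW) → (Hold, close_gripper)
  (Standby, SIG_FULL) → (Hold, drive_stop)
event = SIG_NEAR selects (Approach, beep)

mode=Approach action=beep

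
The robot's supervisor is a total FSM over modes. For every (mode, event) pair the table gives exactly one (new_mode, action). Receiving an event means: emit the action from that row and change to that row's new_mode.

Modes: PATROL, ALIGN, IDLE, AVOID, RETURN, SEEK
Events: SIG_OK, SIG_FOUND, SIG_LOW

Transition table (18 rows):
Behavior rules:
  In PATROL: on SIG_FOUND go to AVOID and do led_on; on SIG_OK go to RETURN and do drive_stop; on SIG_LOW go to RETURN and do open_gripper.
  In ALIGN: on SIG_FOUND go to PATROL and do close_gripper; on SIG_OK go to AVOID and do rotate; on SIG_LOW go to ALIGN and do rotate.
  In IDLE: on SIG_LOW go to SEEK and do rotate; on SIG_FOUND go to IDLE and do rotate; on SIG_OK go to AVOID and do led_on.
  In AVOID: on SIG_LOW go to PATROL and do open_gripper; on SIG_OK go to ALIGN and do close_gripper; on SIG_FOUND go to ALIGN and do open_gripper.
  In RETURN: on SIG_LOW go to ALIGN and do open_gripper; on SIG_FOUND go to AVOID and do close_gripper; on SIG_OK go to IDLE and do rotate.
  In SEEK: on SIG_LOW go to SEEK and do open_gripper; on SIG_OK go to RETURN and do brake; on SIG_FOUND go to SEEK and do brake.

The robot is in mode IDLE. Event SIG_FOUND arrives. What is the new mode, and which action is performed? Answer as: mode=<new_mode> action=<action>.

current mode = IDLE; filter table to that mode:
  (IDLE, SIG_LOW) → (SEEK, rotate)
  (IDLE, SIG_FOUND) → (IDLE, rotate)  ← event matches
  (IDLE, SIG_OK) → (AVOID, led_on)
event = SIG_FOUND selects (IDLE, rotate)

mode=IDLE action=rotate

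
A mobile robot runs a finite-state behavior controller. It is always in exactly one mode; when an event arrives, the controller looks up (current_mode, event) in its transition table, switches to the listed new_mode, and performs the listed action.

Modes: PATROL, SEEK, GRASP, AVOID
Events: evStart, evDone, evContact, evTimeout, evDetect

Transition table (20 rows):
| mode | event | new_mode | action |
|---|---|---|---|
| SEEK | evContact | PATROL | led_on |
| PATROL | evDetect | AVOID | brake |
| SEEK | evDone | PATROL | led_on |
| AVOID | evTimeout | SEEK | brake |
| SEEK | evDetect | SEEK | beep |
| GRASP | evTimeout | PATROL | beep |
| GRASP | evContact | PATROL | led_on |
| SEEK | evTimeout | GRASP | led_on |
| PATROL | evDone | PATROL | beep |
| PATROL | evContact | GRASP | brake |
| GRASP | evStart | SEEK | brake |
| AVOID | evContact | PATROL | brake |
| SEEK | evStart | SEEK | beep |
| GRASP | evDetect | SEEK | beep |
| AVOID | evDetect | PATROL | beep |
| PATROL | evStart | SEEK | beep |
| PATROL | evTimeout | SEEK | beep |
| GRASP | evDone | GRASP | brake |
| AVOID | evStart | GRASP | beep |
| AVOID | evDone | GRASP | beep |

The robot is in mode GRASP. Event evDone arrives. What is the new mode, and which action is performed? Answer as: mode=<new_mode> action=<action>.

current mode = GRASP; filter table to that mode:
  (GRASP, evTimeout) → (PATROL, beep)
  (GRASP, evContact) → (PATROL, led_on)
  (GRASP, evStart) → (SEEK, brake)
  (GRASP, evDetect) → (SEEK, beep)
  (GRASP, evDone) → (GRASP, brake)  ← event matches
event = evDone selects (GRASP, brake)

mode=GRASP action=brake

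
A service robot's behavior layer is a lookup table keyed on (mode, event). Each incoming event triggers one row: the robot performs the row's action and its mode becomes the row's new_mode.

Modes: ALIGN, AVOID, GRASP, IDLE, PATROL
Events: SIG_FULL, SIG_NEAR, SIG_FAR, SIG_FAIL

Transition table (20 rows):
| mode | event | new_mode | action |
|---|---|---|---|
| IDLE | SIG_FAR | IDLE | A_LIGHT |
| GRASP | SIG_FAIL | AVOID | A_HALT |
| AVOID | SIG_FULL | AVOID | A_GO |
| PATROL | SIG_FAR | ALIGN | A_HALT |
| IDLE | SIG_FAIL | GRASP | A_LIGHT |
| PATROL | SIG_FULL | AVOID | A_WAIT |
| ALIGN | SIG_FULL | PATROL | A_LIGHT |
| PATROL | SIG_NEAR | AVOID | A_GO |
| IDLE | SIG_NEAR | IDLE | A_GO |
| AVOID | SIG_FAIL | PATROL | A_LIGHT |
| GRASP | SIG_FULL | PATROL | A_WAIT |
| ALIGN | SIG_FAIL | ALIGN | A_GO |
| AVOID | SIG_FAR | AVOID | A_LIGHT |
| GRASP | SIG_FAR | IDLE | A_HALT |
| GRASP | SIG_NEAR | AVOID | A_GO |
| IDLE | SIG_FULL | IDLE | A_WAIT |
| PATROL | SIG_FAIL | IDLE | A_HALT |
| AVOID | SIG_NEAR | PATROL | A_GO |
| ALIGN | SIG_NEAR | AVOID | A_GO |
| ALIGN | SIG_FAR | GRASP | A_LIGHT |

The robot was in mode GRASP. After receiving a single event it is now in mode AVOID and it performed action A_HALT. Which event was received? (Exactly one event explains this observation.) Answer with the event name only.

try SIG_FULL: (GRASP, SIG_FULL) → (PATROL, A_WAIT)
try SIG_NEAR: (GRASP, SIG_NEAR) → (AVOID, A_GO)
try SIG_FAR: (GRASP, SIG_FAR) → (IDLE, A_HALT)
try SIG_FAIL: (GRASP, SIG_FAIL) → (AVOID, A_HALT)  ← matches

SIG_FAIL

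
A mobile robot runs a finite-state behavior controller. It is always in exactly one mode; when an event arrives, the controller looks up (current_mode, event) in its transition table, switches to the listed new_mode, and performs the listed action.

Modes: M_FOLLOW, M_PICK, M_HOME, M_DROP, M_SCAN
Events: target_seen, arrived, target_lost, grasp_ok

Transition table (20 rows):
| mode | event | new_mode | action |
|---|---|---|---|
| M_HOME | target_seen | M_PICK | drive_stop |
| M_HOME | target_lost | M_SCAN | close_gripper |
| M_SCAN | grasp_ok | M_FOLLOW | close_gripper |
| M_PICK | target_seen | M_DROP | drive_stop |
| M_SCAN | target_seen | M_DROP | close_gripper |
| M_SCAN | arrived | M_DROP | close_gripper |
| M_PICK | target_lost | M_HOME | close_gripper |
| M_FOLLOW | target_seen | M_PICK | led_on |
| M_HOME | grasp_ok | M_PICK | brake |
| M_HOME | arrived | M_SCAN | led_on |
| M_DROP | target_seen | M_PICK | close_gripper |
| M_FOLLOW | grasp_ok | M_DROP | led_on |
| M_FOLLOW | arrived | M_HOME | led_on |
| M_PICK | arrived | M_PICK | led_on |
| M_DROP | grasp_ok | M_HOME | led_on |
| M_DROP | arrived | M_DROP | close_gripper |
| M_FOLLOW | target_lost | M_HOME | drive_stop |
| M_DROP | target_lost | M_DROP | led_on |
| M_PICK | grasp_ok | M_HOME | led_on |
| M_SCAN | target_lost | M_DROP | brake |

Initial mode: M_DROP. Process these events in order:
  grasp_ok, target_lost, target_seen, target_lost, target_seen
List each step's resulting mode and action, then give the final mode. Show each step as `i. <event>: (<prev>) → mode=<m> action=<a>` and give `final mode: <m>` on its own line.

1. grasp_ok: (M_DROP) → mode=M_HOME action=led_on
2. target_lost: (M_HOME) → mode=M_SCAN action=close_gripper
3. target_seen: (M_SCAN) → mode=M_DROP action=close_gripper
4. target_lost: (M_DROP) → mode=M_DROP action=led_on
5. target_seen: (M_DROP) → mode=M_PICK action=close_gripper

final mode: M_PICK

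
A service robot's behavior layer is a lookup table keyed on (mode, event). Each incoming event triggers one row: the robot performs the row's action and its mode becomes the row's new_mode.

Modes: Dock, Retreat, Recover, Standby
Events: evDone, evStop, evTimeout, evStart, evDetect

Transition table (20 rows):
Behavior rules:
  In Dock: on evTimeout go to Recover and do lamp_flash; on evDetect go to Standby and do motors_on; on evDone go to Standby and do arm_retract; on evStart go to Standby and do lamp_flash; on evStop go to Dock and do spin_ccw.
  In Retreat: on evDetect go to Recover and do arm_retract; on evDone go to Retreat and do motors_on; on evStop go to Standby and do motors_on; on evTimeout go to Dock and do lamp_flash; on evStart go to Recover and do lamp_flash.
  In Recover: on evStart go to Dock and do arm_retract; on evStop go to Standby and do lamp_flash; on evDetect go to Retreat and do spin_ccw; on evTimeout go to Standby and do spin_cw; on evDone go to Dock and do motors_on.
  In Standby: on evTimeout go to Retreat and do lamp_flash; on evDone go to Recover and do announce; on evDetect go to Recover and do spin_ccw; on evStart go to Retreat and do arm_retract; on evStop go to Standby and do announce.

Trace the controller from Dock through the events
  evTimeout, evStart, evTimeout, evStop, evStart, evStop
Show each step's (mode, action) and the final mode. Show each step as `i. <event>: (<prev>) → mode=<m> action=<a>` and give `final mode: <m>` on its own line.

1. evTimeout: (Dock) → mode=Recover action=lamp_flash
2. evStart: (Recover) → mode=Dock action=arm_retract
3. evTimeout: (Dock) → mode=Recover action=lamp_flash
4. evStop: (Recover) → mode=Standby action=lamp_flash
5. evStart: (Standby) → mode=Retreat action=arm_retract
6. evStop: (Retreat) → mode=Standby action=motors_on

final mode: Standby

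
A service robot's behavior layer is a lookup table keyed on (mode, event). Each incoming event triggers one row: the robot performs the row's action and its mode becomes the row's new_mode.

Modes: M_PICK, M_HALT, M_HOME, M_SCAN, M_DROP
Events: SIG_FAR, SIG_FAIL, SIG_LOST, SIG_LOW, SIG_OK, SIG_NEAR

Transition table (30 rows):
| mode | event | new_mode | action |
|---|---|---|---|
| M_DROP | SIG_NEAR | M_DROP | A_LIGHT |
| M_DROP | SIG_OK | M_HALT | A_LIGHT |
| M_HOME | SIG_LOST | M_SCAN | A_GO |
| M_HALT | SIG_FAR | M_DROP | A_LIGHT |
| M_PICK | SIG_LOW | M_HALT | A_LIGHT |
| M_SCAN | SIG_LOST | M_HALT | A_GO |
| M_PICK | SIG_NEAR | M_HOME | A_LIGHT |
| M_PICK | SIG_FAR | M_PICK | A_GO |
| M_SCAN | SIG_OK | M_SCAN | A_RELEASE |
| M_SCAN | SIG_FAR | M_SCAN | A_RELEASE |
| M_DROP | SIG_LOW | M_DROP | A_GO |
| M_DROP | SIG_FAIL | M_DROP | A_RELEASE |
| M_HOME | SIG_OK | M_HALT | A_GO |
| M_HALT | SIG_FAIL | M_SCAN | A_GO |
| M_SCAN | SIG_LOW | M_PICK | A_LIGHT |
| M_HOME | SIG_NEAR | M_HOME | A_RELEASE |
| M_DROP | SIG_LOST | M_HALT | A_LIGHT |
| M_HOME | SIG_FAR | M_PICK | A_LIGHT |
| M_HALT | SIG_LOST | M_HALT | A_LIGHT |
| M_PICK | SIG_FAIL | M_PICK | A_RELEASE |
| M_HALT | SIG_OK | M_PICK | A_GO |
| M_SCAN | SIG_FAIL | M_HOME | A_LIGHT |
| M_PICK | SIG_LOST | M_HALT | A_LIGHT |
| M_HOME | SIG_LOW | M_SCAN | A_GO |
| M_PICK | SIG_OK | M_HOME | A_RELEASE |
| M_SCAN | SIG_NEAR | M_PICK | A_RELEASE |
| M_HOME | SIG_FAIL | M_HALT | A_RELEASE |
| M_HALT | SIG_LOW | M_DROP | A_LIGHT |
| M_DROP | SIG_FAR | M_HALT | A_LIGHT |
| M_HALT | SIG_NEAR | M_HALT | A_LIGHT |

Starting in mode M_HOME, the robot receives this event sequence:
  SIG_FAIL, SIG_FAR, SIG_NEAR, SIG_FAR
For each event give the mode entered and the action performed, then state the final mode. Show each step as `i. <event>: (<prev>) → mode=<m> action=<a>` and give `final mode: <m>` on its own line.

final mode: M_HALT

1. SIG_FAIL: (M_HOME) → mode=M_HALT action=A_RELEASE
2. SIG_FAR: (M_HALT) → mode=M_DROP action=A_LIGHT
3. SIG_NEAR: (M_DROP) → mode=M_DROP action=A_LIGHT
4. SIG_FAR: (M_DROP) → mode=M_HALT action=A_LIGHT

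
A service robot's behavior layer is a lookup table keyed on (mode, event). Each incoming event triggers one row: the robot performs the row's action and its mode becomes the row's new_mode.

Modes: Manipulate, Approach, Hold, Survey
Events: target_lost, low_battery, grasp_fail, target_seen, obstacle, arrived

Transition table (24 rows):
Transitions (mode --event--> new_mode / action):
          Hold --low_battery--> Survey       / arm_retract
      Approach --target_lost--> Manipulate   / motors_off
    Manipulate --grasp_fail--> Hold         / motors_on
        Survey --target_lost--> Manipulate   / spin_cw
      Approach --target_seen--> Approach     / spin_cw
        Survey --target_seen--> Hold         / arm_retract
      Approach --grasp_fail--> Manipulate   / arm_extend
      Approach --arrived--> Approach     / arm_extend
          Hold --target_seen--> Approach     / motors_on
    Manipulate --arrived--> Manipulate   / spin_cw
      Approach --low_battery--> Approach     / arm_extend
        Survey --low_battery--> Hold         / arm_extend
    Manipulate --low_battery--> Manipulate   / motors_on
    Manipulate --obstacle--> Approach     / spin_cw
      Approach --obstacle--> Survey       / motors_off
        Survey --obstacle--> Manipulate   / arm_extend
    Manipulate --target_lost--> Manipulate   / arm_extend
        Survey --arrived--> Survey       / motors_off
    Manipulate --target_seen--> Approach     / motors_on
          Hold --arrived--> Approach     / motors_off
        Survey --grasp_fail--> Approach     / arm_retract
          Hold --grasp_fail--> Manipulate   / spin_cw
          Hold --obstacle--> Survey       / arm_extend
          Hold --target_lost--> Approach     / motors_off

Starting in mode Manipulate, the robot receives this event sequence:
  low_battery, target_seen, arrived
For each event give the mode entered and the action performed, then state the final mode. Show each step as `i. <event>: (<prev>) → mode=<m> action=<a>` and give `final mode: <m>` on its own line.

final mode: Approach

1. low_battery: (Manipulate) → mode=Manipulate action=motors_on
2. target_seen: (Manipulate) → mode=Approach action=motors_on
3. arrived: (Approach) → mode=Approach action=arm_extend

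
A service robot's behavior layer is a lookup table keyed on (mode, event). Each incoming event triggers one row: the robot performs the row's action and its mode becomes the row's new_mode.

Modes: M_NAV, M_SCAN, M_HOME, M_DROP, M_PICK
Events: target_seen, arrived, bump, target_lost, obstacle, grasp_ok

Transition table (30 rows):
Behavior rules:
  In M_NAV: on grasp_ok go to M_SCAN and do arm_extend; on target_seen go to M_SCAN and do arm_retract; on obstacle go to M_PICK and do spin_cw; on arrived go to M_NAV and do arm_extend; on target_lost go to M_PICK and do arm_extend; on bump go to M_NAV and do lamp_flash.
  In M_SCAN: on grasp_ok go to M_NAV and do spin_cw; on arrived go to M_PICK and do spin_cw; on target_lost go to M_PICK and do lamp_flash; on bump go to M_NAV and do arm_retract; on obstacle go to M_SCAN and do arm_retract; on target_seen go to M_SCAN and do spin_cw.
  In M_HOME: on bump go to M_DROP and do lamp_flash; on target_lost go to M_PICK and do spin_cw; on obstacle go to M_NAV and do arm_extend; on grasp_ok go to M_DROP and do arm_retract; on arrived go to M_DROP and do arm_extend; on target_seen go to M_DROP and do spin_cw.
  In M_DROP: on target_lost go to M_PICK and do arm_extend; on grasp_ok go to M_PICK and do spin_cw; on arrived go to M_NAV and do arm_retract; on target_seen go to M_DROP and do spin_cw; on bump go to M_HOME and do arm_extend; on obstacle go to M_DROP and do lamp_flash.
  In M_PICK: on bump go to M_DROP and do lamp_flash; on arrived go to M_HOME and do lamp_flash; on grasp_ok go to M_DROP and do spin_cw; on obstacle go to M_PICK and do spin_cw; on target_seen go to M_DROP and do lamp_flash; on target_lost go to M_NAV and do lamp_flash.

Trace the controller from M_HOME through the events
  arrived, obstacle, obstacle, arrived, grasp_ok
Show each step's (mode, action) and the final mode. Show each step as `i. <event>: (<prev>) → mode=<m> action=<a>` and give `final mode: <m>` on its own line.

1. arrived: (M_HOME) → mode=M_DROP action=arm_extend
2. obstacle: (M_DROP) → mode=M_DROP action=lamp_flash
3. obstacle: (M_DROP) → mode=M_DROP action=lamp_flash
4. arrived: (M_DROP) → mode=M_NAV action=arm_retract
5. grasp_ok: (M_NAV) → mode=M_SCAN action=arm_extend

final mode: M_SCAN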